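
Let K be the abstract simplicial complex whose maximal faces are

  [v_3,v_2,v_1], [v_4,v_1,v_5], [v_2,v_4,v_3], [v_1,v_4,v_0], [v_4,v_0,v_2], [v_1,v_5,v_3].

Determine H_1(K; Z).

H_1 ≅ Z.

Take the total order v_0 < v_1 < v_2 < v_3 < v_4 < v_5 on the vertex set. Then K (dimension 2) consists of the simplices:

  0-simplices (6): [v_0], [v_1], [v_2], [v_3], [v_4], [v_5]
  1-simplices (12): [v_0,v_1], [v_0,v_2], [v_0,v_4], [v_1,v_2], [v_1,v_3], [v_1,v_4], [v_1,v_5], [v_2,v_3], [v_2,v_4], [v_3,v_4], [v_3,v_5], [v_4,v_5]
  2-simplices (6): [v_0,v_1,v_4], [v_0,v_2,v_4], [v_1,v_2,v_3], [v_1,v_3,v_5], [v_1,v_4,v_5], [v_2,v_3,v_4]

Hence C_0 ≅ Z^6, C_1 ≅ Z^12, C_2 ≅ Z^6.

∂_1: C_1 → C_0 maps an edge to its endpoints' difference, ∂[p,q] = q − p. For instance
  ∂[v_0,v_1] = [v_1] − [v_0].
This gives a 6×12 integer matrix of rank 5; reducing to Smith normal form yields diagonal entries (1,1,1,1,1).

Boundary ∂_2: C_2 → C_1 sends each 2-simplex [p,q,r] to [q,r] − [p,r] + [p,q]. For instance
  ∂[v_2,v_3,v_4] = [v_3,v_4] − [v_2,v_4] + [v_2,v_3],
  ∂[v_1,v_2,v_3] = [v_2,v_3] − [v_1,v_3] + [v_1,v_2].
The resulting 12×6 matrix has rank 6, and its Smith normal form has invariant factors (1,1,1,1,1,1).

Computing H_k = (kernel of ∂_k) / (image of ∂_{k+1}):

  H_1: rank ker ∂_1 − rank ∂_2 = (12 − 5) − 6 = 1, and the invariant factors of ∂_2 are all 1, so H_1 = Z.

(K is a triangulation of the cylinder S^1 x I.)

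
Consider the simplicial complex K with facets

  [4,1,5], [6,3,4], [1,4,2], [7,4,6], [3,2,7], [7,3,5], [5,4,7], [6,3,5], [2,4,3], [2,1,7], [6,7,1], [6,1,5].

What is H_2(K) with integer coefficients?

H_2 ≅ 0.

Fix the vertex order 1 < 2 < 3 < 4 < 5 < 6 < 7 and write every simplex with vertices in increasing order. Then dim K = 2 and the simplices of K are:

  0-simplices (7): [1], [2], [3], [4], [5], [6], [7]
  1-simplices (18): [1,2], [1,4], [1,5], [1,6], [1,7], [2,3], [2,4], [2,7], [3,4], [3,5], [3,6], [3,7], [4,5], [4,6], [4,7], [5,6], [5,7], [6,7]
  2-simplices (12): [1,2,4], [1,2,7], [1,4,5], [1,5,6], [1,6,7], [2,3,4], [2,3,7], [3,4,6], [3,5,6], [3,5,7], [4,5,7], [4,6,7]

Hence C_0 ≅ Z^7, C_1 ≅ Z^18, C_2 ≅ Z^12.

Boundary ∂_1: C_1 → C_0 is given by ∂[p,q] = [q] − [p]. For instance
  ∂[1,4] = [4] − [1].
As a 7×18 matrix over Z this has rank 6, with invariant factors (1,1,1,1,1,1).

Boundary ∂_2: C_2 → C_1 maps a triangle to the signed sum of its edges. For instance
  ∂[1,2,7] = [2,7] − [1,7] + [1,2],
  ∂[2,3,4] = [3,4] − [2,4] + [2,3].
This gives a 18×12 integer matrix of rank 12; reducing to Smith normal form yields diagonal entries (1,1,1,1,1,1,1,1,1,1,1,2).

Reading off H_k = ker ∂_k / im ∂_{k+1}:

  H_2: rank ker ∂_2 − rank ∂_3 = (12 − 12) − 0 = 0, and there is no ∂_3, so H_2 ≅ 0.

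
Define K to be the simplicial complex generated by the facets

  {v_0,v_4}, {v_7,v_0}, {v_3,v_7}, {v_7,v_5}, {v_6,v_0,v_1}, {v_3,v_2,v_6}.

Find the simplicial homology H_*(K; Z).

H_0 ≅ Z,  H_1 ≅ Z,  H_2 = 0.

Take the total order v_0 < v_1 < v_2 < v_3 < v_4 < v_5 < v_6 < v_7 on the vertex set. Then K (dimension 2) consists of the simplices:

  0-simplices (8): [v_0], [v_1], [v_2], [v_3], [v_4], [v_5], [v_6], [v_7]
  1-simplices (10): [v_0,v_1], [v_0,v_4], [v_0,v_6], [v_0,v_7], [v_1,v_6], [v_2,v_3], [v_2,v_6], [v_3,v_6], [v_3,v_7], [v_5,v_7]
  2-simplices (2): [v_0,v_1,v_6], [v_2,v_3,v_6]

Hence C_0 ≅ Z^8, C_1 ≅ Z^10, C_2 ≅ Z^2.

∂_1: C_1 → C_0 maps an edge to its endpoints' difference, ∂[p,q] = q − p.
This gives a 8×10 integer matrix of rank 7; reducing to Smith normal form yields diagonal entries (1,1,1,1,1,1,1).

Boundary ∂_2: C_2 → C_1 acts by ∂[p,q,r] = [q,r] − [p,r] + [p,q]. For instance
  ∂[v_0,v_1,v_6] = [v_1,v_6] − [v_0,v_6] + [v_0,v_1],
  ∂[v_2,v_3,v_6] = [v_3,v_6] − [v_2,v_6] + [v_2,v_3].
As a 10×2 matrix over Z this has rank 2, with invariant factors (1,1).

From H_k ≅ ker(∂_k) / im(∂_{k+1}) we obtain:

  H_0: rank C_0 − rank ∂_1 = 8 − 7 = 1, and the invariant factors of ∂_1 are all 1, so H_0 = Z.
  H_1: rank ker ∂_1 − rank ∂_2 = (10 − 7) − 2 = 1, and the invariant factors of ∂_2 are all 1, so H_1 = Z.
  H_2: rank ker ∂_2 − rank ∂_3 = (2 − 2) − 0 = 0, and there is no ∂_3, so H_2 = 0.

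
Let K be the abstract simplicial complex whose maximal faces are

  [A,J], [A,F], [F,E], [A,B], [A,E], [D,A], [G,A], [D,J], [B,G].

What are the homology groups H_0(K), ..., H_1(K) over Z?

H_0 ≅ Z,  H_1 ≅ Z^3.

Take the total order A < B < D < E < F < G < J on the vertex set. Then K (dimension 1) consists of the simplices:

  0-simplices (7): A, B, D, E, F, G, J
  1-simplices (9): AB, AD, AE, AF, AG, AJ, BG, DJ, EF

so the chain groups are C_0 ≅ Z^7, C_1 ≅ Z^9.

Boundary ∂_1: C_1 → C_0 sends each edge [p,q] (with p < q) to q − p.
As a 7×9 matrix over Z this has rank 6, with invariant factors (1,1,1,1,1,1).

Reading off H_k = ker ∂_k / im ∂_{k+1}:

  H_0: rank C_0 − rank ∂_1 = 7 − 6 = 1, and the invariant factors of ∂_1 are all 1, so H_0 = Z.
  H_1: rank ker ∂_1 − rank ∂_2 = (9 − 6) − 0 = 3, and there is no ∂_2, so H_1 = Z^3.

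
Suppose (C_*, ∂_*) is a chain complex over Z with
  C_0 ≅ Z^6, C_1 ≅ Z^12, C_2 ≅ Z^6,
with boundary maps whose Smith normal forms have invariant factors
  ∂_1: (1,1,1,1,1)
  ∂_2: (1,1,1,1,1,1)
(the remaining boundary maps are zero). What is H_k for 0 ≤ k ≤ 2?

H_0: b_0 = 6 − 0 − 5 = 1; torsion from ∂_1 factors > 1: none. So H_0 = Z.
H_1: b_1 = 12 − 5 − 6 = 1; torsion from ∂_2 factors > 1: none. So H_1 = Z.
H_2: b_2 = 6 − 6 − 0 = 0; torsion from ∂_3 factors > 1: none. So H_2 = 0.

H_0 = Z,  H_1 = Z,  H_2 = 0.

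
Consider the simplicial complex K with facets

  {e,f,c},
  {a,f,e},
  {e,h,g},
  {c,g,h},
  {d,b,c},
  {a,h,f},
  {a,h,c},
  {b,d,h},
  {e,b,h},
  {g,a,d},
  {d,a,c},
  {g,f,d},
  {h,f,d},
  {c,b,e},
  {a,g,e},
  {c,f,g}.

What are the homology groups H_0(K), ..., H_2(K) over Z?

H_0 = Z,  H_1 = Z^2,  H_2 = Z.

Fix the vertex order a < b < c < d < e < f < g < h and write every simplex with vertices in increasing order. Then dim K = 2 and the simplices of K are:

  0-simplices (8): a, b, c, d, e, f, g, h
  1-simplices (24): ac, ad, ae, af, ag, ah, bc, bd, be, bh, cd, ce, cf, cg, ch, df, dg, dh, ef, eg, eh, fg, fh, gh
  2-simplices (16): acd, ach, adg, aef, aeg, afh, bcd, bce, bdh, beh, cef, cfg, cgh, dfg, dfh, egh

giving chain groups C_0 ≅ Z^8, C_1 ≅ Z^24, C_2 ≅ Z^16.

∂_1: C_1 → C_0 is given by ∂[p,q] = [q] − [p]. For instance
  ∂eg = g − e.
The resulting 8×24 matrix has rank 7, and its Smith normal form has invariant factors (1,1,1,1,1,1,1).

The boundary map ∂_2: C_2 → C_1 acts by ∂[p,q,r] = [q,r] − [p,r] + [p,q]. For instance
  ∂acd = cd − ad + ac,
  ∂cef = ef − cf + ce.
The resulting 24×16 matrix has rank 15, and its Smith normal form has invariant factors (1,1,1,1,1,1,1,1,1,1,1,1,1,1,1).

Now H_k = ker ∂_k / im ∂_{k+1}, so:

  H_0: rank C_0 − rank ∂_1 = 8 − 7 = 1, and the invariant factors of ∂_1 are all 1, so H_0 ≅ Z.
  H_1: rank ker ∂_1 − rank ∂_2 = (24 − 7) − 15 = 2, and the invariant factors of ∂_2 are all 1, so H_1 ≅ Z^2.
  H_2: rank ker ∂_2 − rank ∂_3 = (16 − 15) − 0 = 1, and there is no ∂_3, so H_2 ≅ Z.

(K is a triangulation of the torus T^2.)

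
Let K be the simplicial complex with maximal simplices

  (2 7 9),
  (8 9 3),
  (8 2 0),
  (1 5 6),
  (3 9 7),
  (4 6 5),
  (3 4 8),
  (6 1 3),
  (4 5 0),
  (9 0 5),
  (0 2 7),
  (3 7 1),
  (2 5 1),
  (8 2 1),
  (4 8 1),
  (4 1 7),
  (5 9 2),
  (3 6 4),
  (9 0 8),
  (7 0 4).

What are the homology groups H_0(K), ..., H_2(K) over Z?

H_0 = Z,  H_1 = Z ⊕ Z/2,  H_2 = 0.

Order the vertices as 0 < 1 < 2 < 3 < 4 < 5 < 6 < 7 < 8 < 9. Listing each simplex with vertices in this order, K has dimension 2 with simplices:

  0-simplices (10): [0], [1], [2], [3], [4], [5], [6], [7], [8], [9]
  1-simplices (30): (30 of them)
  2-simplices (20): (20 of them)

giving chain groups C_0 ≅ Z^10, C_1 ≅ Z^30, C_2 ≅ Z^20.

Boundary ∂_1: C_1 → C_0 maps an edge to its endpoints' difference, ∂[p,q] = q − p. For instance
  ∂[1,5] = [5] − [1].
This gives a 10×30 integer matrix of rank 9; reducing to Smith normal form yields diagonal entries (1,1,1,1,1,1,1,1,1).

Boundary ∂_2: C_2 → C_1 acts by ∂[p,q,r] = [q,r] − [p,r] + [p,q]. For instance
  ∂[1,3,7] = [3,7] − [1,7] + [1,3],
  ∂[0,8,9] = [8,9] − [0,9] + [0,8].
The resulting 30×20 matrix has rank 20, and its Smith normal form has invariant factors (1,1,1,1,1,1,1,1,1,1,1,1,1,1,1,1,1,1,1,2).

Now H_k = ker ∂_k / im ∂_{k+1}, so:

  H_0: rank C_0 − rank ∂_1 = 10 − 9 = 1, and the invariant factors of ∂_1 are all 1, so H_0 ≅ Z.
  H_1: rank ker ∂_1 − rank ∂_2 = (30 − 9) − 20 = 1, and ∂_2 has invariant factor 2 > 1, so H_1 ≅ Z ⊕ Z/2.
  H_2: rank ker ∂_2 − rank ∂_3 = (20 − 20) − 0 = 0, and there is no ∂_3, so H_2 ≅ 0.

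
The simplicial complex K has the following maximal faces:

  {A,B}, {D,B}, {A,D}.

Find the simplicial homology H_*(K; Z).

K has 3 vertices, 3 edges.
rank ∂_0 = 0, rank ∂_1 = 2 ⇒ b_0 = 3 − 0 − 2 = 1; all invariant factors of ∂_1 are 1 so no torsion. So H_0 = Z.
rank ∂_1 = 2, rank ∂_2 = 0 ⇒ b_1 = 3 − 2 − 0 = 1. So H_1 = Z.

H_0 ≅ Z,  H_1 ≅ Z.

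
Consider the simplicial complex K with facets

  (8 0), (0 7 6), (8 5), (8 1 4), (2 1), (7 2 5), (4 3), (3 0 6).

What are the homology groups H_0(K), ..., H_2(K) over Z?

Fix the vertex order 0 < 1 < 2 < 3 < 4 < 5 < 6 < 7 < 8 and write every simplex with vertices in increasing order. Then dim K = 2 and the simplices of K are:

  0-simplices (9): [0], [1], [2], [3], [4], [5], [6], [7], [8]
  1-simplices (15): [0,3], [0,6], [0,7], [0,8], [1,2], [1,4], [1,8], [2,5], [2,7], [3,4], [3,6], [4,8], [5,7], [5,8], [6,7]
  2-simplices (4): [0,3,6], [0,6,7], [1,4,8], [2,5,7]

so the chain groups are C_0 ≅ Z^9, C_1 ≅ Z^15, C_2 ≅ Z^4.

∂_1: C_1 → C_0 maps an edge to its endpoints' difference, ∂[p,q] = q − p. For instance
  ∂[0,7] = [7] − [0].
This gives a 9×15 integer matrix of rank 8; reducing to Smith normal form yields diagonal entries (1,1,1,1,1,1,1,1).

∂_2: C_2 → C_1 sends each 2-simplex [p,q,r] to [q,r] − [p,r] + [p,q]. For instance
  ∂[2,5,7] = [5,7] − [2,7] + [2,5],
  ∂[0,6,7] = [6,7] − [0,7] + [0,6].
The resulting 15×4 matrix has rank 4, and its Smith normal form has invariant factors (1,1,1,1).

Now H_k = ker ∂_k / im ∂_{k+1}, so:

  H_0: rank C_0 − rank ∂_1 = 9 − 8 = 1, and the invariant factors of ∂_1 are all 1, so H_0 = Z.
  H_1: rank ker ∂_1 − rank ∂_2 = (15 − 8) − 4 = 3, and the invariant factors of ∂_2 are all 1, so H_1 = Z^3.
  H_2: rank ker ∂_2 − rank ∂_3 = (4 − 4) − 0 = 0, and there is no ∂_3, so H_2 = 0.

As a check, the Euler characteristic is 9 − 15 + 4 = -2, which agrees with 1 − 3 + 0 = -2.

H_0 = Z,  H_1 = Z^3,  H_2 = 0.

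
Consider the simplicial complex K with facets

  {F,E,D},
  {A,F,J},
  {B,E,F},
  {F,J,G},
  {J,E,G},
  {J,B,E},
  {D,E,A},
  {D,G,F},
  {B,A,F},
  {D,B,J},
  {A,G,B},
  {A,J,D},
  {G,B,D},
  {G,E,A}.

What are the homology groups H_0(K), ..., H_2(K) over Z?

Take the total order A < B < D < E < F < G < J on the vertex set. Then K (dimension 2) consists of the simplices:

  0-simplices (7): A, B, D, E, F, G, J
  1-simplices (21): AB, AD, AE, AF, AG, AJ, BD, BE, BF, BG, BJ, DE, DF, DG, DJ, EF, EG, EJ, FG, FJ, GJ
  2-simplices (14): ABF, ABG, ADE, ADJ, AEG, AFJ, BDG, BDJ, BEF, BEJ, DEF, DFG, EGJ, FGJ

giving chain groups C_0 ≅ Z^7, C_1 ≅ Z^21, C_2 ≅ Z^14.

∂_1: C_1 → C_0 is given by ∂[p,q] = [q] − [p].
The resulting 7×21 matrix has rank 6, and its Smith normal form has invariant factors (1,1,1,1,1,1).

Boundary ∂_2: C_2 → C_1 maps a triangle to the signed sum of its edges. For instance
  ∂DEF = EF − DF + DE,
  ∂AEG = EG − AG + AE.
The 21×14 boundary matrix has rank 13 and Smith normal form diag(1,1,1,1,1,1,1,1,1,1,1,1,1).

Now H_k = ker ∂_k / im ∂_{k+1}, so:

  H_0: rank C_0 − rank ∂_1 = 7 − 6 = 1, and the invariant factors of ∂_1 are all 1, so H_0 ≅ Z.
  H_1: rank ker ∂_1 − rank ∂_2 = (21 − 6) − 13 = 2, and the invariant factors of ∂_2 are all 1, so H_1 ≅ Z^2.
  H_2: rank ker ∂_2 − rank ∂_3 = (14 − 13) − 0 = 1, and there is no ∂_3, so H_2 ≅ Z.

As a check, the Euler characteristic is 7 − 21 + 14 = 0, which agrees with 1 − 2 + 1 = 0.
(K is a triangulation of the torus T^2.)

H_0 ≅ Z,  H_1 ≅ Z^2,  H_2 ≅ Z.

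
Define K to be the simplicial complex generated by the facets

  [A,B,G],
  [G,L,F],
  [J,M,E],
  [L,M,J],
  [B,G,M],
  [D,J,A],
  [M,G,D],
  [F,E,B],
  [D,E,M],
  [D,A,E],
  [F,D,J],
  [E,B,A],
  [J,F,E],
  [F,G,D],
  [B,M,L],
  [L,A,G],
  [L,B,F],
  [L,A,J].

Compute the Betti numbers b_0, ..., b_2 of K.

b_0 = 1, b_1 = 1, b_2 = 0.

We work with the vertex ordering A < B < D < E < F < G < J < L < M. The simplices of K, each written with vertices in increasing order, are:

  0-simplices (9): A, B, D, E, F, G, J, L, M
  1-simplices (27): AB, AD, AE, AG, AJ, AL, BE, BF, BG, BL, BM, DE, DF, DG, DJ, DM, EF, EJ, EM, FG, FJ, FL, GL, GM, JL, JM, LM
  2-simplices (18): ABE, ABG, ADE, ADJ, AGL, AJL, BEF, BFL, BGM, BLM, DEM, DFG, DFJ, DGM, EFJ, EJM, FGL, JLM

giving chain groups C_0 ≅ Z^9, C_1 ≅ Z^27, C_2 ≅ Z^18.

The boundary map ∂_1: C_1 → C_0 sends each edge [p,q] (with p < q) to q − p. For instance
  ∂AE = E − A.
This gives a 9×27 integer matrix of rank 8; reducing to Smith normal form yields diagonal entries (1,1,1,1,1,1,1,1).

The boundary map ∂_2: C_2 → C_1 maps a triangle to the signed sum of its edges. For instance
  ∂BEF = EF − BF + BE,
  ∂ADJ = DJ − AJ + AD.
As a 27×18 matrix over Z this has rank 18, with invariant factors (1,1,1,1,1,1,1,1,1,1,1,1,1,1,1,1,1,2).

Reading off H_k = ker ∂_k / im ∂_{k+1}:

  H_0: rank C_0 − rank ∂_1 = 9 − 8 = 1, and the invariant factors of ∂_1 are all 1, so H_0 = Z.
  H_1: rank ker ∂_1 − rank ∂_2 = (27 − 8) − 18 = 1, and ∂_2 has invariant factor 2 > 1, so H_1 = Z × Z/2.
  H_2: rank ker ∂_2 − rank ∂_3 = (18 − 18) − 0 = 0, and there is no ∂_3, so H_2 = 0.

Hence the Betti numbers are b_0 = 1, b_1 = 1, b_2 = 0.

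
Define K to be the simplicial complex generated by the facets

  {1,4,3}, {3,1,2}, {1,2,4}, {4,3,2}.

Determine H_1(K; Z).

We work with the vertex ordering 1 < 2 < 3 < 4. The simplices of K, each written with vertices in increasing order, are:

  0-simplices (4): [1], [2], [3], [4]
  1-simplices (6): [1,2], [1,3], [1,4], [2,3], [2,4], [3,4]
  2-simplices (4): [1,2,3], [1,2,4], [1,3,4], [2,3,4]

giving chain groups C_0 ≅ Z^4, C_1 ≅ Z^6, C_2 ≅ Z^4.

∂_1: C_1 → C_0 is given by ∂[p,q] = [q] − [p]. For instance
  ∂[2,4] = [4] − [2].
The resulting 4×6 matrix has rank 3, and its Smith normal form has invariant factors (1,1,1).

Boundary ∂_2: C_2 → C_1 acts by ∂[p,q,r] = [q,r] − [p,r] + [p,q]. For instance
  ∂[2,3,4] = [3,4] − [2,4] + [2,3],
  ∂[1,2,3] = [2,3] − [1,3] + [1,2].
This gives a 6×4 integer matrix of rank 3; reducing to Smith normal form yields diagonal entries (1,1,1).

Computing H_k = (kernel of ∂_k) / (image of ∂_{k+1}):

  H_1: rank ker ∂_1 − rank ∂_2 = (6 − 3) − 3 = 0, and the invariant factors of ∂_2 are all 1, so H_1 ≅ 0.

H_1 ≅ 0.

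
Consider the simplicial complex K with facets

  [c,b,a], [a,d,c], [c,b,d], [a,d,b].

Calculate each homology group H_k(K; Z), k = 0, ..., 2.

We work with the vertex ordering a < b < c < d. The simplices of K, each written with vertices in increasing order, are:

  0-simplices (4): a, b, c, d
  1-simplices (6): ab, ac, ad, bc, bd, cd
  2-simplices (4): abc, abd, acd, bcd

Hence C_0 ≅ Z^4, C_1 ≅ Z^6, C_2 ≅ Z^4.

∂_1: C_1 → C_0 is given by ∂[p,q] = [q] − [p]. For instance
  ∂ab = b − a.
This gives a 4×6 integer matrix of rank 3; reducing to Smith normal form yields diagonal entries (1,1,1).

Boundary ∂_2: C_2 → C_1 maps a triangle to the signed sum of its edges. For instance
  ∂abc = bc − ac + ab,
  ∂abd = bd − ad + ab.
The resulting 6×4 matrix has rank 3, and its Smith normal form has invariant factors (1,1,1).

Computing H_k = (kernel of ∂_k) / (image of ∂_{k+1}):

  H_0: rank C_0 − rank ∂_1 = 4 − 3 = 1, and the invariant factors of ∂_1 are all 1, so H_0 = Z.
  H_1: rank ker ∂_1 − rank ∂_2 = (6 − 3) − 3 = 0, and the invariant factors of ∂_2 are all 1, so H_1 = 0.
  H_2: rank ker ∂_2 − rank ∂_3 = (4 − 3) − 0 = 1, and there is no ∂_3, so H_2 = Z.

As a check, the Euler characteristic is 4 − 6 + 4 = 2, which agrees with 1 − 0 + 1 = 2.
(K is a triangulation of the 2-sphere S^2.)

H_0 ≅ Z,  H_1 = 0,  H_2 ≅ Z.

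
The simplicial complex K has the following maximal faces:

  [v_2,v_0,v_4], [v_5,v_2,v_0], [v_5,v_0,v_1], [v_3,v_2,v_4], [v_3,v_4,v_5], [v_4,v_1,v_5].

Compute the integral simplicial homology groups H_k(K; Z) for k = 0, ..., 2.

H_0 = Z,  H_1 = Z,  H_2 = 0.

Take the total order v_0 < v_1 < v_2 < v_3 < v_4 < v_5 on the vertex set. Then K (dimension 2) consists of the simplices:

  0-simplices (6): [v_0], [v_1], [v_2], [v_3], [v_4], [v_5]
  1-simplices (12): [v_0,v_1], [v_0,v_2], [v_0,v_4], [v_0,v_5], [v_1,v_4], [v_1,v_5], [v_2,v_3], [v_2,v_4], [v_2,v_5], [v_3,v_4], [v_3,v_5], [v_4,v_5]
  2-simplices (6): [v_0,v_1,v_5], [v_0,v_2,v_4], [v_0,v_2,v_5], [v_1,v_4,v_5], [v_2,v_3,v_4], [v_3,v_4,v_5]

so the chain groups are C_0 ≅ Z^6, C_1 ≅ Z^12, C_2 ≅ Z^6.

The boundary map ∂_1: C_1 → C_0 is given by ∂[p,q] = [q] − [p]. For instance
  ∂[v_2,v_3] = [v_3] − [v_2].
The 6×12 boundary matrix has rank 5 and Smith normal form diag(1,1,1,1,1).

∂_2: C_2 → C_1 sends each 2-simplex [p,q,r] to [q,r] − [p,r] + [p,q]. For instance
  ∂[v_0,v_2,v_4] = [v_2,v_4] − [v_0,v_4] + [v_0,v_2],
  ∂[v_2,v_3,v_4] = [v_3,v_4] − [v_2,v_4] + [v_2,v_3].
As a 12×6 matrix over Z this has rank 6, with invariant factors (1,1,1,1,1,1).

Reading off H_k = ker ∂_k / im ∂_{k+1}:

  H_0: rank C_0 − rank ∂_1 = 6 − 5 = 1, and the invariant factors of ∂_1 are all 1, so H_0 ≅ Z.
  H_1: rank ker ∂_1 − rank ∂_2 = (12 − 5) − 6 = 1, and the invariant factors of ∂_2 are all 1, so H_1 ≅ Z.
  H_2: rank ker ∂_2 − rank ∂_3 = (6 − 6) − 0 = 0, and there is no ∂_3, so H_2 ≅ 0.

As a check, the Euler characteristic is 6 − 12 + 6 = 0, which agrees with 1 − 1 + 0 = 0.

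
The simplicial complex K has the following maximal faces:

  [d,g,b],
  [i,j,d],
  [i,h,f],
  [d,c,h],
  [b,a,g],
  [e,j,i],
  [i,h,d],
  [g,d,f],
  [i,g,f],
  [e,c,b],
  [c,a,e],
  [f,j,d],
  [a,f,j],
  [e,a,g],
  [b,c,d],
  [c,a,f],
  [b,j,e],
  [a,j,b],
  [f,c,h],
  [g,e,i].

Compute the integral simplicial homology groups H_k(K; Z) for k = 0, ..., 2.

Take the total order a < b < c < d < e < f < g < h < i < j on the vertex set. Then K (dimension 2) consists of the simplices:

  0-simplices (10): a, b, c, d, e, f, g, h, i, j
  1-simplices (30): ab, ac, ae, af, ag, aj, bc, bd, be, bg, bj, cd, ce, cf, ch, df, dg, dh, di, dj, eg, ei, ej, fg, fh, fi, fj, gi, hi, ij
  2-simplices (20): abg, abj, ace, acf, aeg, afj, bcd, bce, bdg, bej, cdh, cfh, dfg, dfj, dhi, dij, egi, eij, fgi, fhi

giving chain groups C_0 ≅ Z^10, C_1 ≅ Z^30, C_2 ≅ Z^20.

∂_1: C_1 → C_0 is given by ∂[p,q] = [q] − [p].
The 10×30 boundary matrix has rank 9 and Smith normal form diag(1,1,1,1,1,1,1,1,1).

Boundary ∂_2: C_2 → C_1 acts by ∂[p,q,r] = [q,r] − [p,r] + [p,q]. For instance
  ∂abg = bg − ag + ab,
  ∂bce = ce − be + bc.
The 30×20 boundary matrix has rank 20 and Smith normal form diag(1,1,1,1,1,1,1,1,1,1,1,1,1,1,1,1,1,1,1,2).

Now H_k = ker ∂_k / im ∂_{k+1}, so:

  H_0: rank C_0 − rank ∂_1 = 10 − 9 = 1, and the invariant factors of ∂_1 are all 1, so H_0 = Z.
  H_1: rank ker ∂_1 − rank ∂_2 = (30 − 9) − 20 = 1, and ∂_2 has invariant factor 2 > 1, so H_1 = Z ⊕ Z_2.
  H_2: rank ker ∂_2 − rank ∂_3 = (20 − 20) − 0 = 0, and there is no ∂_3, so H_2 = 0.

(K is a triangulation of the Klein bottle.)

H_0 ≅ Z,  H_1 ≅ Z ⊕ Z_2,  H_2 = 0.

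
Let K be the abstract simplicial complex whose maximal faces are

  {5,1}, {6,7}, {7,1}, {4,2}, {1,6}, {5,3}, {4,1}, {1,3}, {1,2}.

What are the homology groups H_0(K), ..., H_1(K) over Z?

H_0 = Z,  H_1 = Z^3.

Take the total order 1 < 2 < 3 < 4 < 5 < 6 < 7 on the vertex set. Then K (dimension 1) consists of the simplices:

  0-simplices (7): [1], [2], [3], [4], [5], [6], [7]
  1-simplices (9): [1,2], [1,3], [1,4], [1,5], [1,6], [1,7], [2,4], [3,5], [6,7]

Hence C_0 ≅ Z^7, C_1 ≅ Z^9.

Boundary ∂_1: C_1 → C_0 maps an edge to its endpoints' difference, ∂[p,q] = q − p. For instance
  ∂[1,3] = [3] − [1].
The resulting 7×9 matrix has rank 6, and its Smith normal form has invariant factors (1,1,1,1,1,1).

Computing H_k = (kernel of ∂_k) / (image of ∂_{k+1}):

  H_0: rank C_0 − rank ∂_1 = 7 − 6 = 1, and the invariant factors of ∂_1 are all 1, so H_0 = Z.
  H_1: rank ker ∂_1 − rank ∂_2 = (9 − 6) − 0 = 3, and there is no ∂_2, so H_1 = Z^3.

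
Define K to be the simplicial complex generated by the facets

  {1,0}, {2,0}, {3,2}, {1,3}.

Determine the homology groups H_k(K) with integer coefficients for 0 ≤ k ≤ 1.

K has 4 vertices, 4 edges.
rank ∂_0 = 0, rank ∂_1 = 3 ⇒ b_0 = 4 − 0 − 3 = 1; all invariant factors of ∂_1 are 1 so no torsion. So H_0 = Z.
rank ∂_1 = 3, rank ∂_2 = 0 ⇒ b_1 = 4 − 3 − 0 = 1. So H_1 = Z.

H_0 ≅ Z,  H_1 ≅ Z.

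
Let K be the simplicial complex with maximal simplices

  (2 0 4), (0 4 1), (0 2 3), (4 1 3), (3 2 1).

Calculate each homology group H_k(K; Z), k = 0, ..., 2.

H_0 ≅ Z,  H_1 ≅ Z,  H_2 = 0.

Order the vertices as 0 < 1 < 2 < 3 < 4. Listing each simplex with vertices in this order, K has dimension 2 with simplices:

  0-simplices (5): [0], [1], [2], [3], [4]
  1-simplices (10): [0,1], [0,2], [0,3], [0,4], [1,2], [1,3], [1,4], [2,3], [2,4], [3,4]
  2-simplices (5): [0,1,4], [0,2,3], [0,2,4], [1,2,3], [1,3,4]

giving chain groups C_0 ≅ Z^5, C_1 ≅ Z^10, C_2 ≅ Z^5.

∂_1: C_1 → C_0 sends each edge [p,q] (with p < q) to q − p.
As a 5×10 matrix over Z this has rank 4, with invariant factors (1,1,1,1).

∂_2: C_2 → C_1 maps a triangle to the signed sum of its edges. For instance
  ∂[0,2,3] = [2,3] − [0,3] + [0,2],
  ∂[1,3,4] = [3,4] − [1,4] + [1,3].
As a 10×5 matrix over Z this has rank 5, with invariant factors (1,1,1,1,1).

Now H_k = ker ∂_k / im ∂_{k+1}, so:

  H_0: rank C_0 − rank ∂_1 = 5 − 4 = 1, and the invariant factors of ∂_1 are all 1, so H_0 = Z.
  H_1: rank ker ∂_1 − rank ∂_2 = (10 − 4) − 5 = 1, and the invariant factors of ∂_2 are all 1, so H_1 = Z.
  H_2: rank ker ∂_2 − rank ∂_3 = (5 − 5) − 0 = 0, and there is no ∂_3, so H_2 = 0.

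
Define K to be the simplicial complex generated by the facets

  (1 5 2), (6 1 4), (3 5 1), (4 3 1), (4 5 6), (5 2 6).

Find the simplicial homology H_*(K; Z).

Take the total order 1 < 2 < 3 < 4 < 5 < 6 on the vertex set. Then K (dimension 2) consists of the simplices:

  0-simplices (6): [1], [2], [3], [4], [5], [6]
  1-simplices (12): [1,2], [1,3], [1,4], [1,5], [1,6], [2,5], [2,6], [3,4], [3,5], [4,5], [4,6], [5,6]
  2-simplices (6): [1,2,5], [1,3,4], [1,3,5], [1,4,6], [2,5,6], [4,5,6]

giving chain groups C_0 ≅ Z^6, C_1 ≅ Z^12, C_2 ≅ Z^6.

∂_1: C_1 → C_0 is given by ∂[p,q] = [q] − [p].
The 6×12 boundary matrix has rank 5 and Smith normal form diag(1,1,1,1,1).

Boundary ∂_2: C_2 → C_1 maps a triangle to the signed sum of its edges. For instance
  ∂[2,5,6] = [5,6] − [2,6] + [2,5],
  ∂[1,4,6] = [4,6] − [1,6] + [1,4].
This gives a 12×6 integer matrix of rank 6; reducing to Smith normal form yields diagonal entries (1,1,1,1,1,1).

From H_k ≅ ker(∂_k) / im(∂_{k+1}) we obtain:

  H_0: rank C_0 − rank ∂_1 = 6 − 5 = 1, and the invariant factors of ∂_1 are all 1, so H_0 = Z.
  H_1: rank ker ∂_1 − rank ∂_2 = (12 − 5) − 6 = 1, and the invariant factors of ∂_2 are all 1, so H_1 = Z.
  H_2: rank ker ∂_2 − rank ∂_3 = (6 − 6) − 0 = 0, and there is no ∂_3, so H_2 = 0.

As a check, the Euler characteristic is 6 − 12 + 6 = 0, which agrees with 1 − 1 + 0 = 0.
(K is a triangulation of the cylinder S^1 x I.)

H_0 = Z,  H_1 = Z,  H_2 = 0.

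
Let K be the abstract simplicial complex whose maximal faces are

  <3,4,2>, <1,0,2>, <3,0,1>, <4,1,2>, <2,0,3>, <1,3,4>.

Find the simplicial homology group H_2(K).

We work with the vertex ordering 0 < 1 < 2 < 3 < 4. The simplices of K, each written with vertices in increasing order, are:

  0-simplices (5): [0], [1], [2], [3], [4]
  1-simplices (9): [0,1], [0,2], [0,3], [1,2], [1,3], [1,4], [2,3], [2,4], [3,4]
  2-simplices (6): [0,1,2], [0,1,3], [0,2,3], [1,2,4], [1,3,4], [2,3,4]

so the chain groups are C_0 ≅ Z^5, C_1 ≅ Z^9, C_2 ≅ Z^6.

Boundary ∂_1: C_1 → C_0 sends each edge [p,q] (with p < q) to q − p. For instance
  ∂[1,4] = [4] − [1].
The resulting 5×9 matrix has rank 4, and its Smith normal form has invariant factors (1,1,1,1).

∂_2: C_2 → C_1 acts by ∂[p,q,r] = [q,r] − [p,r] + [p,q]. For instance
  ∂[0,2,3] = [2,3] − [0,3] + [0,2],
  ∂[2,3,4] = [3,4] − [2,4] + [2,3].
The resulting 9×6 matrix has rank 5, and its Smith normal form has invariant factors (1,1,1,1,1).

Now H_k = ker ∂_k / im ∂_{k+1}, so:

  H_2: rank ker ∂_2 − rank ∂_3 = (6 − 5) − 0 = 1, and there is no ∂_3, so H_2 ≅ Z.

(K is a triangulation of the 2-sphere S^2.)

H_2 ≅ Z.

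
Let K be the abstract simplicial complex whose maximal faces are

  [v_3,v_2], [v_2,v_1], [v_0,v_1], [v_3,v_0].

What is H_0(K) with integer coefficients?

Order the vertices as v_0 < v_1 < v_2 < v_3. Listing each simplex with vertices in this order, K has dimension 1 with simplices:

  0-simplices (4): [v_0], [v_1], [v_2], [v_3]
  1-simplices (4): [v_0,v_1], [v_0,v_3], [v_1,v_2], [v_2,v_3]

giving chain groups C_0 ≅ Z^4, C_1 ≅ Z^4.

Boundary ∂_1: C_1 → C_0 is given by ∂[p,q] = [q] − [p]. For instance
  ∂[v_0,v_3] = [v_3] − [v_0].
The 4×4 boundary matrix has rank 3 and Smith normal form diag(1,1,1).

Reading off H_k = ker ∂_k / im ∂_{k+1}:

  H_0: rank C_0 − rank ∂_1 = 4 − 3 = 1, and the invariant factors of ∂_1 are all 1, so H_0 ≅ Z.

(K is a triangulation of the circle S^1.)

H_0 ≅ Z.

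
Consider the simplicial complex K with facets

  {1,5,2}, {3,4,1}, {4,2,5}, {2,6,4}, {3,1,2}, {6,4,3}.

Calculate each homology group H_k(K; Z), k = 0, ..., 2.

H_0 ≅ Z,  H_1 ≅ Z,  H_2 = 0.

K has 6 vertices, 12 edges, 6 triangles.
rank ∂_0 = 0, rank ∂_1 = 5 ⇒ b_0 = 6 − 0 − 5 = 1; all invariant factors of ∂_1 are 1 so no torsion. So H_0 ≅ Z.
rank ∂_1 = 5, rank ∂_2 = 6 ⇒ b_1 = 12 − 5 − 6 = 1; all invariant factors of ∂_2 are 1 so no torsion. So H_1 ≅ Z.
rank ∂_2 = 6, rank ∂_3 = 0 ⇒ b_2 = 6 − 6 − 0 = 0. So H_2 ≅ 0.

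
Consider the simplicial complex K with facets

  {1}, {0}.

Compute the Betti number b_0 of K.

Order the vertices as 0 < 1. Listing each simplex with vertices in this order, K has dimension 0 with simplices:

  0-simplices (2): [0], [1]

so the chain groups are C_0 ≅ Z^2.

Now H_k = ker ∂_k / im ∂_{k+1}, so:

  H_0: rank C_0 − rank ∂_1 = 2 − 0 = 2, and there is no ∂_1, so H_0 = Z^2.

Hence the Betti numbers are b_0 = 2.

b_0 = 2.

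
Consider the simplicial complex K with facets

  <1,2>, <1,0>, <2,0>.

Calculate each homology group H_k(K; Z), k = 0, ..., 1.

H_0 = Z,  H_1 = Z.

We work with the vertex ordering 0 < 1 < 2. The simplices of K, each written with vertices in increasing order, are:

  0-simplices (3): [0], [1], [2]
  1-simplices (3): [0,1], [0,2], [1,2]

Hence C_0 ≅ Z^3, C_1 ≅ Z^3.

Boundary ∂_1: C_1 → C_0 is given by ∂[p,q] = [q] − [p]. For instance
  ∂[0,2] = [2] − [0].
As a 3×3 matrix over Z this has rank 2, with invariant factors (1,1).

Reading off H_k = ker ∂_k / im ∂_{k+1}:

  H_0: rank C_0 − rank ∂_1 = 3 − 2 = 1, and the invariant factors of ∂_1 are all 1, so H_0 = Z.
  H_1: rank ker ∂_1 − rank ∂_2 = (3 − 2) − 0 = 1, and there is no ∂_2, so H_1 = Z.

(K is a triangulation of the circle S^1.)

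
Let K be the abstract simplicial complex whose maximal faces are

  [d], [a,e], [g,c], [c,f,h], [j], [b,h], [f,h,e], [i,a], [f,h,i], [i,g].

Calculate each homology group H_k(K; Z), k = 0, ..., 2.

Take the total order a < b < c < d < e < f < g < h < i < j on the vertex set. Then K (dimension 2) consists of the simplices:

  0-simplices (10): a, b, c, d, e, f, g, h, i, j
  1-simplices (12): ae, ai, bh, cf, cg, ch, ef, eh, fh, fi, gi, hi
  2-simplices (3): cfh, efh, fhi

giving chain groups C_0 ≅ Z^10, C_1 ≅ Z^12, C_2 ≅ Z^3.

The boundary map ∂_1: C_1 → C_0 maps an edge to its endpoints' difference, ∂[p,q] = q − p. For instance
  ∂ef = f − e.
The 10×12 boundary matrix has rank 7 and Smith normal form diag(1,1,1,1,1,1,1).

Boundary ∂_2: C_2 → C_1 acts by ∂[p,q,r] = [q,r] − [p,r] + [p,q]. For instance
  ∂efh = fh − eh + ef,
  ∂cfh = fh − ch + cf.
The 12×3 boundary matrix has rank 3 and Smith normal form diag(1,1,1).

Reading off H_k = ker ∂_k / im ∂_{k+1}:

  H_0: rank C_0 − rank ∂_1 = 10 − 7 = 3, and the invariant factors of ∂_1 are all 1, so H_0 = Z^3.
  H_1: rank ker ∂_1 − rank ∂_2 = (12 − 7) − 3 = 2, and the invariant factors of ∂_2 are all 1, so H_1 = Z^2.
  H_2: rank ker ∂_2 − rank ∂_3 = (3 − 3) − 0 = 0, and there is no ∂_3, so H_2 = 0.

H_0 = Z^3,  H_1 = Z^2,  H_2 = 0.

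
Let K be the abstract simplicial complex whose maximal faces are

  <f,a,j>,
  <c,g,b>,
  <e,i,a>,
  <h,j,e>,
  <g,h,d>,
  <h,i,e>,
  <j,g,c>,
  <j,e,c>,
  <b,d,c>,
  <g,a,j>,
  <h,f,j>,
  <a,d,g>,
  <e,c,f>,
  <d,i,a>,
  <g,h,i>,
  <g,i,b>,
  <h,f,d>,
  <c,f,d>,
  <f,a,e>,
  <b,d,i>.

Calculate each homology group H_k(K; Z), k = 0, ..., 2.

H_0 = Z,  H_1 = Z ⊕ Z/2Z,  H_2 = 0.

Take the total order a < b < c < d < e < f < g < h < i < j on the vertex set. Then K (dimension 2) consists of the simplices:

  0-simplices (10): a, b, c, d, e, f, g, h, i, j
  1-simplices (30): ad, ae, af, ag, ai, aj, bc, bd, bg, bi, cd, ce, cf, cg, cj, df, dg, dh, di, ef, eh, ei, ej, fh, fj, gh, gi, gj, hi, hj
  2-simplices (20): adg, adi, aef, aei, afj, agj, bcd, bcg, bdi, bgi, cdf, cef, cej, cgj, dfh, dgh, ehi, ehj, fhj, ghi

giving chain groups C_0 ≅ Z^10, C_1 ≅ Z^30, C_2 ≅ Z^20.

∂_1: C_1 → C_0 maps an edge to its endpoints' difference, ∂[p,q] = q − p.
As a 10×30 matrix over Z this has rank 9, with invariant factors (1,1,1,1,1,1,1,1,1).

∂_2: C_2 → C_1 sends each 2-simplex [p,q,r] to [q,r] − [p,r] + [p,q]. For instance
  ∂cef = ef − cf + ce,
  ∂adi = di − ai + ad.
This gives a 30×20 integer matrix of rank 20; reducing to Smith normal form yields diagonal entries (1,1,1,1,1,1,1,1,1,1,1,1,1,1,1,1,1,1,1,2).

Now H_k = ker ∂_k / im ∂_{k+1}, so:

  H_0: rank C_0 − rank ∂_1 = 10 − 9 = 1, and the invariant factors of ∂_1 are all 1, so H_0 = Z.
  H_1: rank ker ∂_1 − rank ∂_2 = (30 − 9) − 20 = 1, and ∂_2 has invariant factor 2 > 1, so H_1 = Z ⊕ Z/2Z.
  H_2: rank ker ∂_2 − rank ∂_3 = (20 − 20) − 0 = 0, and there is no ∂_3, so H_2 = 0.

(K is a triangulation of the Klein bottle.)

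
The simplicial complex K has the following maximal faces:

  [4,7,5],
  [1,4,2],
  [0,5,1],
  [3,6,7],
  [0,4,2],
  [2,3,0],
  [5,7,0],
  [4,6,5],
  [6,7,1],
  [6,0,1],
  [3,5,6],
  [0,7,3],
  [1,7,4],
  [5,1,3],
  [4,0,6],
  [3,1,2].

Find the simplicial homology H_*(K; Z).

We work with the vertex ordering 0 < 1 < 2 < 3 < 4 < 5 < 6 < 7. The simplices of K, each written with vertices in increasing order, are:

  0-simplices (8): [0], [1], [2], [3], [4], [5], [6], [7]
  1-simplices (24): (24 of them)
  2-simplices (16): [0,1,5], [0,1,6], [0,2,3], [0,2,4], [0,3,7], [0,4,6], [0,5,7], [1,2,3], [1,2,4], [1,3,5], [1,4,7], [1,6,7], [3,5,6], [3,6,7], [4,5,6], [4,5,7]

Hence C_0 ≅ Z^8, C_1 ≅ Z^24, C_2 ≅ Z^16.

The boundary map ∂_1: C_1 → C_0 maps an edge to its endpoints' difference, ∂[p,q] = q − p.
The resulting 8×24 matrix has rank 7, and its Smith normal form has invariant factors (1,1,1,1,1,1,1).

Boundary ∂_2: C_2 → C_1 acts by ∂[p,q,r] = [q,r] − [p,r] + [p,q]. For instance
  ∂[1,2,4] = [2,4] − [1,4] + [1,2],
  ∂[0,5,7] = [5,7] − [0,7] + [0,5].
As a 24×16 matrix over Z this has rank 15, with invariant factors (1,1,1,1,1,1,1,1,1,1,1,1,1,1,1).

From H_k ≅ ker(∂_k) / im(∂_{k+1}) we obtain:

  H_0: rank C_0 − rank ∂_1 = 8 − 7 = 1, and the invariant factors of ∂_1 are all 1, so H_0 = Z.
  H_1: rank ker ∂_1 − rank ∂_2 = (24 − 7) − 15 = 2, and the invariant factors of ∂_2 are all 1, so H_1 = Z^2.
  H_2: rank ker ∂_2 − rank ∂_3 = (16 − 15) − 0 = 1, and there is no ∂_3, so H_2 = Z.

H_0 = Z,  H_1 = Z^2,  H_2 = Z.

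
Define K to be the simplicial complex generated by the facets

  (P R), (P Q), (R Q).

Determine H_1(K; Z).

H_1 ≅ Z.

Take the total order P < Q < R on the vertex set. Then K (dimension 1) consists of the simplices:

  0-simplices (3): P, Q, R
  1-simplices (3): PQ, PR, QR

giving chain groups C_0 ≅ Z^3, C_1 ≅ Z^3.

The boundary map ∂_1: C_1 → C_0 maps an edge to its endpoints' difference, ∂[p,q] = q − p. For instance
  ∂PR = R − P.
As a 3×3 matrix over Z this has rank 2, with invariant factors (1,1).

From H_k ≅ ker(∂_k) / im(∂_{k+1}) we obtain:

  H_1: rank ker ∂_1 − rank ∂_2 = (3 − 2) − 0 = 1, and there is no ∂_2, so H_1 = Z.

(K is a triangulation of the circle S^1.)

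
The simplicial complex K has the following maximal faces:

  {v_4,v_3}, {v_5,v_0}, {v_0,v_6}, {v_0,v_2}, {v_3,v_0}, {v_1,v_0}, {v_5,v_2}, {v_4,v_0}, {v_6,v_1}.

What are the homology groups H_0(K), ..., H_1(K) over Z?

H_0 = Z,  H_1 = Z^3.

Take the total order v_0 < v_1 < v_2 < v_3 < v_4 < v_5 < v_6 on the vertex set. Then K (dimension 1) consists of the simplices:

  0-simplices (7): [v_0], [v_1], [v_2], [v_3], [v_4], [v_5], [v_6]
  1-simplices (9): [v_0,v_1], [v_0,v_2], [v_0,v_3], [v_0,v_4], [v_0,v_5], [v_0,v_6], [v_1,v_6], [v_2,v_5], [v_3,v_4]

so the chain groups are C_0 ≅ Z^7, C_1 ≅ Z^9.

Boundary ∂_1: C_1 → C_0 is given by ∂[p,q] = [q] − [p].
This gives a 7×9 integer matrix of rank 6; reducing to Smith normal form yields diagonal entries (1,1,1,1,1,1).

From H_k ≅ ker(∂_k) / im(∂_{k+1}) we obtain:

  H_0: rank C_0 − rank ∂_1 = 7 − 6 = 1, and the invariant factors of ∂_1 are all 1, so H_0 = Z.
  H_1: rank ker ∂_1 − rank ∂_2 = (9 − 6) − 0 = 3, and there is no ∂_2, so H_1 = Z^3.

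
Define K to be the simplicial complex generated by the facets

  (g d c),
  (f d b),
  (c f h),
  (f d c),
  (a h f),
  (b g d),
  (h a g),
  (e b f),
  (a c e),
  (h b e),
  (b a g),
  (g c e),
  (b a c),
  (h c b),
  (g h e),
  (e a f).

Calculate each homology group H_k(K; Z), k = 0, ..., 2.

H_0 ≅ Z,  H_1 ≅ Z^2,  H_2 ≅ Z.

K has 8 vertices, 24 edges, 16 triangles.
rank ∂_0 = 0, rank ∂_1 = 7 ⇒ b_0 = 8 − 0 − 7 = 1; all invariant factors of ∂_1 are 1 so no torsion. So H_0 ≅ Z.
rank ∂_1 = 7, rank ∂_2 = 15 ⇒ b_1 = 24 − 7 − 15 = 2; all invariant factors of ∂_2 are 1 so no torsion. So H_1 ≅ Z^2.
rank ∂_2 = 15, rank ∂_3 = 0 ⇒ b_2 = 16 − 15 − 0 = 1. So H_2 ≅ Z.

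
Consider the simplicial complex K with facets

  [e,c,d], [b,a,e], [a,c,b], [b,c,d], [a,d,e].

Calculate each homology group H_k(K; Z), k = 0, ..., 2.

H_0 ≅ Z,  H_1 ≅ Z,  H_2 = 0.

We work with the vertex ordering a < b < c < d < e. The simplices of K, each written with vertices in increasing order, are:

  0-simplices (5): a, b, c, d, e
  1-simplices (10): ab, ac, ad, ae, bc, bd, be, cd, ce, de
  2-simplices (5): abc, abe, ade, bcd, cde

giving chain groups C_0 ≅ Z^5, C_1 ≅ Z^10, C_2 ≅ Z^5.

∂_1: C_1 → C_0 sends each edge [p,q] (with p < q) to q − p.
As a 5×10 matrix over Z this has rank 4, with invariant factors (1,1,1,1).

Boundary ∂_2: C_2 → C_1 acts by ∂[p,q,r] = [q,r] − [p,r] + [p,q]. For instance
  ∂abc = bc − ac + ab,
  ∂ade = de − ae + ad.
The resulting 10×5 matrix has rank 5, and its Smith normal form has invariant factors (1,1,1,1,1).

Now H_k = ker ∂_k / im ∂_{k+1}, so:

  H_0: rank C_0 − rank ∂_1 = 5 − 4 = 1, and the invariant factors of ∂_1 are all 1, so H_0 = Z.
  H_1: rank ker ∂_1 − rank ∂_2 = (10 − 4) − 5 = 1, and the invariant factors of ∂_2 are all 1, so H_1 = Z.
  H_2: rank ker ∂_2 − rank ∂_3 = (5 − 5) − 0 = 0, and there is no ∂_3, so H_2 = 0.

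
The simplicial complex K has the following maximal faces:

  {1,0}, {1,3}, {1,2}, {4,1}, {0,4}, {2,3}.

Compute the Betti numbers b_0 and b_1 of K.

b_0 = 1, b_1 = 2.

K has 5 vertices, 6 edges.
rank ∂_0 = 0, rank ∂_1 = 4 ⇒ b_0 = 5 − 0 − 4 = 1; all invariant factors of ∂_1 are 1 so no torsion. So H_0 = Z.
rank ∂_1 = 4, rank ∂_2 = 0 ⇒ b_1 = 6 − 4 − 0 = 2. So H_1 = Z^2.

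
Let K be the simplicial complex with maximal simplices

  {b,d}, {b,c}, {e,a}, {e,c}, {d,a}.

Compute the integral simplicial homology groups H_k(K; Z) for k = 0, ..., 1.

We work with the vertex ordering a < b < c < d < e. The simplices of K, each written with vertices in increasing order, are:

  0-simplices (5): a, b, c, d, e
  1-simplices (5): ad, ae, bc, bd, ce

so the chain groups are C_0 ≅ Z^5, C_1 ≅ Z^5.

The boundary map ∂_1: C_1 → C_0 is given by ∂[p,q] = [q] − [p]. For instance
  ∂bd = d − b.
The 5×5 boundary matrix has rank 4 and Smith normal form diag(1,1,1,1).

Now H_k = ker ∂_k / im ∂_{k+1}, so:

  H_0: rank C_0 − rank ∂_1 = 5 − 4 = 1, and the invariant factors of ∂_1 are all 1, so H_0 ≅ Z.
  H_1: rank ker ∂_1 − rank ∂_2 = (5 − 4) − 0 = 1, and there is no ∂_2, so H_1 ≅ Z.

(K is a triangulation of the circle S^1.)

H_0 = Z,  H_1 = Z.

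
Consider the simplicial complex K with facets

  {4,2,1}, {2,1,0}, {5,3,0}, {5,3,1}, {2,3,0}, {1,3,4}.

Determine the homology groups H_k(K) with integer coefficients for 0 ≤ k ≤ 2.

Order the vertices as 0 < 1 < 2 < 3 < 4 < 5. Listing each simplex with vertices in this order, K has dimension 2 with simplices:

  0-simplices (6): [0], [1], [2], [3], [4], [5]
  1-simplices (12): [0,1], [0,2], [0,3], [0,5], [1,2], [1,3], [1,4], [1,5], [2,3], [2,4], [3,4], [3,5]
  2-simplices (6): [0,1,2], [0,2,3], [0,3,5], [1,2,4], [1,3,4], [1,3,5]

so the chain groups are C_0 ≅ Z^6, C_1 ≅ Z^12, C_2 ≅ Z^6.

The boundary map ∂_1: C_1 → C_0 sends each edge [p,q] (with p < q) to q − p. For instance
  ∂[0,5] = [5] − [0].
As a 6×12 matrix over Z this has rank 5, with invariant factors (1,1,1,1,1).

∂_2: C_2 → C_1 maps a triangle to the signed sum of its edges. For instance
  ∂[0,1,2] = [1,2] − [0,2] + [0,1],
  ∂[0,3,5] = [3,5] − [0,5] + [0,3].
This gives a 12×6 integer matrix of rank 6; reducing to Smith normal form yields diagonal entries (1,1,1,1,1,1).

Computing H_k = (kernel of ∂_k) / (image of ∂_{k+1}):

  H_0: rank C_0 − rank ∂_1 = 6 − 5 = 1, and the invariant factors of ∂_1 are all 1, so H_0 ≅ Z.
  H_1: rank ker ∂_1 − rank ∂_2 = (12 − 5) − 6 = 1, and the invariant factors of ∂_2 are all 1, so H_1 ≅ Z.
  H_2: rank ker ∂_2 − rank ∂_3 = (6 − 6) − 0 = 0, and there is no ∂_3, so H_2 ≅ 0.

As a check, the Euler characteristic is 6 − 12 + 6 = 0, which agrees with 1 − 1 + 0 = 0.
(K is a triangulation of the cylinder S^1 x I.)

H_0 = Z,  H_1 = Z,  H_2 = 0.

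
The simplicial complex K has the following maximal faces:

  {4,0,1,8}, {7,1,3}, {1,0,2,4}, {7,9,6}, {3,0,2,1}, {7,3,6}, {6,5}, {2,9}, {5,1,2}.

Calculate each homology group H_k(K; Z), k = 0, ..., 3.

H_0 ≅ Z,  H_1 ≅ Z^2,  H_2 = 0,  H_3 = 0.

Order the vertices as 0 < 1 < 2 < 3 < 4 < 5 < 6 < 7 < 8 < 9. Listing each simplex with vertices in this order, K has dimension 3 with simplices:

  0-simplices (10): [0], [1], [2], [3], [4], [5], [6], [7], [8], [9]
  1-simplices (22): [0,1], [0,2], [0,3], [0,4], [0,8], [1,2], [1,3], [1,4], [1,5], [1,7], [1,8], [2,3], [2,4], [2,5], [2,9], [3,6], [3,7], [4,8], [5,6], [6,7], [6,9], [7,9]
  2-simplices (14): [0,1,2], [0,1,3], [0,1,4], [0,1,8], [0,2,3], [0,2,4], [0,4,8], [1,2,3], [1,2,4], [1,2,5], [1,3,7], [1,4,8], [3,6,7], [6,7,9]
  3-simplices (3): [0,1,2,3], [0,1,2,4], [0,1,4,8]

giving chain groups C_0 ≅ Z^10, C_1 ≅ Z^22, C_2 ≅ Z^14, C_3 ≅ Z^3.

∂_1: C_1 → C_0 sends each edge [p,q] (with p < q) to q − p. For instance
  ∂[3,7] = [7] − [3].
As a 10×22 matrix over Z this has rank 9, with invariant factors (1,1,1,1,1,1,1,1,1).

The boundary map ∂_2: C_2 → C_1 sends each 2-simplex [p,q,r] to [q,r] − [p,r] + [p,q]. For instance
  ∂[0,4,8] = [4,8] − [0,8] + [0,4],
  ∂[3,6,7] = [6,7] − [3,7] + [3,6].
The 22×14 boundary matrix has rank 11 and Smith normal form diag(1,1,1,1,1,1,1,1,1,1,1).

∂_3: C_3 → C_2 sends each 3-simplex σ to the alternating sum Σ_i (−1)^i (σ with its i-th vertex removed). For instance
  ∂[0,1,4,8] = [1,4,8] − [0,4,8] + [0,1,8] − [0,1,4],
  ∂[0,1,2,3] = [1,2,3] − [0,2,3] + [0,1,3] − [0,1,2].
The 14×3 boundary matrix has rank 3 and Smith normal form diag(1,1,1).

Computing H_k = (kernel of ∂_k) / (image of ∂_{k+1}):

  H_0: rank C_0 − rank ∂_1 = 10 − 9 = 1, and the invariant factors of ∂_1 are all 1, so H_0 ≅ Z.
  H_1: rank ker ∂_1 − rank ∂_2 = (22 − 9) − 11 = 2, and the invariant factors of ∂_2 are all 1, so H_1 ≅ Z^2.
  H_2: rank ker ∂_2 − rank ∂_3 = (14 − 11) − 3 = 0, and the invariant factors of ∂_3 are all 1, so H_2 ≅ 0.
  H_3: rank ker ∂_3 − rank ∂_4 = (3 − 3) − 0 = 0, and there is no ∂_4, so H_3 ≅ 0.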